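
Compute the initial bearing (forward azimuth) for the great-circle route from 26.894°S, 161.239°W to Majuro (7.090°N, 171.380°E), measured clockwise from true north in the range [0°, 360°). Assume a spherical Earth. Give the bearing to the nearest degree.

Δλ = 171.380 − -161.239 = 332.619°; wrapped into (−180°, 180°]: -27.381°.
θ = atan2( sin Δλ · cos φ₂ , cos φ₁ · sin φ₂ − sin φ₁ · cos φ₂ · cos Δλ )
  = atan2(-0.45639, 0.50867) = -41.899° → normalised to [0°, 360°): 318.101°.

318°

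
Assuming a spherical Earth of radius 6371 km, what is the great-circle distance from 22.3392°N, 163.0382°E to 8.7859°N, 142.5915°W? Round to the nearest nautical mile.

3230 nmi

Δλ = -142.5915 − 163.0382 = -305.6297°; wrapped into (−180°, 180°]: 54.3703°.
Δφ = 8.7859 − 22.3392 = -13.5533°.
a = sin²(Δφ/2) + cos φ₁ · cos φ₂ · sin²(Δλ/2) = 0.204721.
c = 2·atan2(√a, √(1−a)) = 0.93905 rad → d = 6371·c ≈ 5982.67 km ≈ 3230.38 nmi.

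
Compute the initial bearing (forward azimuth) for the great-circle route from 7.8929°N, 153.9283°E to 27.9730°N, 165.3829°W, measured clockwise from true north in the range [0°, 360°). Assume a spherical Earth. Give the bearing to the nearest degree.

Δλ = -165.3829 − 153.9283 = -319.3112°; wrapped into (−180°, 180°]: 40.6888°.
θ = atan2( sin Δλ · cos φ₂ , cos φ₁ · sin φ₂ − sin φ₁ · cos φ₂ · cos Δλ )
  = atan2(0.57578, 0.37265) = 57.089° → normalised to [0°, 360°): 57.089°.

57°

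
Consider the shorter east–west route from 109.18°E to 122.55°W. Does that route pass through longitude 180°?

Yes

Naïve |-122.55 − 109.18| = 231.73° > 180°, so the shorter arc goes the other way round — across 180°.
Signed shortest Δλ = ((-122.55 − 109.18 + 180) mod 360) − 180 = 128.27°.
Going east by 128.27° from +109.18° passes through 180° before reaching -122.55°.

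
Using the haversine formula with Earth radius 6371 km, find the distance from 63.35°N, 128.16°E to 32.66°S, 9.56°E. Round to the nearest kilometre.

Δλ = 9.56 − 128.16 = -118.60°.
Δφ = -32.66 − 63.35 = -96.01°.
a = sin²(Δφ/2) + cos φ₁ · cos φ₂ · sin²(Δλ/2) = 0.831543.
c = 2·atan2(√a, √(1−a)) = 2.29573 rad → d = 6371·c ≈ 14626.09 km.

14626 km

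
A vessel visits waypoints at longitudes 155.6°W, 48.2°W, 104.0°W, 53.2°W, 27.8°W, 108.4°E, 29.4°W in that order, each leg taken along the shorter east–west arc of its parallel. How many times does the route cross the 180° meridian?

0

Leg 1: -155.6° → -48.2°, shortest Δλ = 107.4° (east) — does not cross 180°.
Leg 2: -48.2° → -104.0°, shortest Δλ = -55.8° (west) — does not cross 180°.
Leg 3: -104.0° → -53.2°, shortest Δλ = 50.8° (east) — does not cross 180°.
Leg 4: -53.2° → -27.8°, shortest Δλ = 25.4° (east) — does not cross 180°.
Leg 5: -27.8° → +108.4°, shortest Δλ = 136.2° (east) — does not cross 180°.
Leg 6: +108.4° → -29.4°, shortest Δλ = -137.8° (west) — does not cross 180°.
Total crossings: 0.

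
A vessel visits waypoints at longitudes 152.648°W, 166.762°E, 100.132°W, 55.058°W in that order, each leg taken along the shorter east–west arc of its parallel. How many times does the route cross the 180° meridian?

Leg 1: -152.648° → +166.762°, shortest Δλ = -40.59° (west) — crosses 180°.
Leg 2: +166.762° → -100.132°, shortest Δλ = 93.106° (east) — crosses 180°.
Leg 3: -100.132° → -55.058°, shortest Δλ = 45.074° (east) — does not cross 180°.
Total crossings: 2.

2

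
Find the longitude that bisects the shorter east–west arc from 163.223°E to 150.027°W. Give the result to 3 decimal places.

Signed shortest Δλ from +163.223° to -150.027° is +46.750°.
Midpoint longitude = +163.223° + (+46.750°)/2 = +163.223° + 23.375° = +186.598°.
Normalise into (−180°, 180°]: -173.402°.
(The naïve average (+163.223 + -150.027)/2 = 6.598° is on the wrong side of the globe.)

173.402°W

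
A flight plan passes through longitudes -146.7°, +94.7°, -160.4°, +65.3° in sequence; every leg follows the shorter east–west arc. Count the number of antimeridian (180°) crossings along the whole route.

Leg 1: -146.7° → +94.7°, shortest Δλ = -118.6° (west) — crosses 180°.
Leg 2: +94.7° → -160.4°, shortest Δλ = 104.9° (east) — crosses 180°.
Leg 3: -160.4° → +65.3°, shortest Δλ = -134.3° (west) — crosses 180°.
Total crossings: 3.

3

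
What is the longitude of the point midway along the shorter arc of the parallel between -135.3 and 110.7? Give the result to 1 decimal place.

+167.7°

Signed shortest Δλ from -135.3° to +110.7° is -114.0°.
Midpoint longitude = -135.3° + (-114.0°)/2 = -135.3° − 57.0° = -192.3°.
Normalise into (−180°, 180°]: +167.7°.
(The naïve average (-135.3 + +110.7)/2 = -12.3° is on the wrong side of the globe.)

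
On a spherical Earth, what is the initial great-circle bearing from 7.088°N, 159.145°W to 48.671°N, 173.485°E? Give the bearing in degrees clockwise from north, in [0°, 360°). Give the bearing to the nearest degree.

336°

Δλ = 173.485 − -159.145 = 332.630°; wrapped into (−180°, 180°]: -27.370°.
θ = atan2( sin Δλ · cos φ₂ , cos φ₁ · sin φ₂ − sin φ₁ · cos φ₂ · cos Δλ )
  = atan2(-0.30360, 0.67283) = -24.286° → normalised to [0°, 360°): 335.714°.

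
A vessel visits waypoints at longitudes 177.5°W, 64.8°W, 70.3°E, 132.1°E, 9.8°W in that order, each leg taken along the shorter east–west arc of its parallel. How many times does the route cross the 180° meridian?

Leg 1: -177.5° → -64.8°, shortest Δλ = 112.7° (east) — does not cross 180°.
Leg 2: -64.8° → +70.3°, shortest Δλ = 135.1° (east) — does not cross 180°.
Leg 3: +70.3° → +132.1°, shortest Δλ = 61.8° (east) — does not cross 180°.
Leg 4: +132.1° → -9.8°, shortest Δλ = -141.9° (west) — does not cross 180°.
Total crossings: 0.

0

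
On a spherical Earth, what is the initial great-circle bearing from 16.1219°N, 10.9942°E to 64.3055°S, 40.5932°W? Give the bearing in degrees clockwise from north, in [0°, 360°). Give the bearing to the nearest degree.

Δλ = -40.5932 − 10.9942 = -51.5874°.
θ = atan2( sin Δλ · cos φ₂ , cos φ₁ · sin φ₂ − sin φ₁ · cos φ₂ · cos Δλ )
  = atan2(-0.33973, -0.94048) = -160.139° → normalised to [0°, 360°): 199.861°.

200°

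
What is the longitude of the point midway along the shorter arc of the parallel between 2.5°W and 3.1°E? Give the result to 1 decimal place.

0.3°E

Signed shortest Δλ from -2.5° to +3.1° is +5.6°.
Midpoint longitude = -2.5° + (+5.6°)/2 = -2.5° + 2.8° = +0.3°.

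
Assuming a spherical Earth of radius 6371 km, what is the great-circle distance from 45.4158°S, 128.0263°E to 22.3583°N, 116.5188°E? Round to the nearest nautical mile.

Δλ = 116.5188 − 128.0263 = -11.5075°.
Δφ = 22.3583 − -45.4158 = 67.7741°.
a = sin²(Δφ/2) + cos φ₁ · cos φ₂ · sin²(Δλ/2) = 0.317395.
c = 2·atan2(√a, √(1−a)) = 1.19694 rad → d = 6371·c ≈ 7625.69 km ≈ 4117.55 nmi.

4118 nmi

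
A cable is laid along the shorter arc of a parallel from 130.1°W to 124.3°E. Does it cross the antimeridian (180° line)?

Yes

Naïve |124.3 − -130.1| = 254.4° > 180°, so the shorter arc goes the other way round — across 180°.
Signed shortest Δλ = ((124.3 − -130.1 + 180) mod 360) − 180 = -105.6°.
Going west by 105.6° from -130.1° passes through 180° before reaching +124.3°.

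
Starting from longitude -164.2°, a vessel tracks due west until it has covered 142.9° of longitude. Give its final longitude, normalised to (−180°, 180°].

Start at -164.2°; shift −142.9° → -307.1°.
-307.1° lies outside (−180°, 180°]; add 360° → +52.9°.

+52.9°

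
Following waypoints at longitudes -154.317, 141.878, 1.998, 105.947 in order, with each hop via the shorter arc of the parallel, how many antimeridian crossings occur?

Leg 1: -154.317° → +141.878°, shortest Δλ = -63.805° (west) — crosses 180°.
Leg 2: +141.878° → +1.998°, shortest Δλ = -139.88° (west) — does not cross 180°.
Leg 3: +1.998° → +105.947°, shortest Δλ = 103.949° (east) — does not cross 180°.
Total crossings: 1.

1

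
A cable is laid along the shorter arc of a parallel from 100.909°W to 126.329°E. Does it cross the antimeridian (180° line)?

Yes

Naïve |126.329 − -100.909| = 227.238° > 180°, so the shorter arc goes the other way round — across 180°.
Signed shortest Δλ = ((126.329 − -100.909 + 180) mod 360) − 180 = -132.762°.
Going west by 132.762° from -100.909° passes through 180° before reaching +126.329°.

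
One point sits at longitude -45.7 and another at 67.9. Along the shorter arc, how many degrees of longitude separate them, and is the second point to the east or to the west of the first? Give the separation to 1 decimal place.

113.6° east

Raw difference: 67.9 − -45.7 = 113.6°.
Normalise into (−180°, 180°]: 113.6° stays 113.6°.
Positive ⇒ the second point lies to the east; separation 113.6°.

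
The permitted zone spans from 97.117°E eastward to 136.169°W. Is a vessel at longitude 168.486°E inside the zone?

Band width going east from +97.117° to -136.169°: ((-136.169 − 97.117) mod 360) = 126.714°.
Offset of +168.486° east of the west edge: ((168.486 − 97.117) mod 360) = 71.369°.
71.369° ≤ 126.714° ⇒ inside.

Yes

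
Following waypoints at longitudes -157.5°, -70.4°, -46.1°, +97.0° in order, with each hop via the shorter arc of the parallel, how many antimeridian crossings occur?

0

Leg 1: -157.5° → -70.4°, shortest Δλ = 87.1° (east) — does not cross 180°.
Leg 2: -70.4° → -46.1°, shortest Δλ = 24.3° (east) — does not cross 180°.
Leg 3: -46.1° → +97.0°, shortest Δλ = 143.1° (east) — does not cross 180°.
Total crossings: 0.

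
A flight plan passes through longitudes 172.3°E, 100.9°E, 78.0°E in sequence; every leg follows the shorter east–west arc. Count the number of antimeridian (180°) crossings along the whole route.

0

Leg 1: +172.3° → +100.9°, shortest Δλ = -71.4° (west) — does not cross 180°.
Leg 2: +100.9° → +78.0°, shortest Δλ = -22.9° (west) — does not cross 180°.
Total crossings: 0.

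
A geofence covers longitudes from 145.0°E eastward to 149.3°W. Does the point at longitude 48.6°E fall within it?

Band width going east from +145.0° to -149.3°: ((-149.3 − 145.0) mod 360) = 65.7°.
Offset of +48.6° east of the west edge: ((48.6 − 145.0) mod 360) = 263.6°.
263.6° > 65.7° ⇒ outside.

No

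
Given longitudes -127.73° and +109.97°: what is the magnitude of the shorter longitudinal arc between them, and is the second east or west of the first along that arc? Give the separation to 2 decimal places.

122.30° west

Raw difference: 109.97 − -127.73 = 237.7°.
Normalise into (−180°, 180°]: 237.7° − 360° = -122.3°.
Negative ⇒ the second point lies to the west; separation 122.30°.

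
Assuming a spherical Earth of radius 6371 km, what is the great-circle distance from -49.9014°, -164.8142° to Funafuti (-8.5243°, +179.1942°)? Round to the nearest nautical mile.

2610 nmi

Δλ = 179.1942 − -164.8142 = 344.0084°; wrapped into (−180°, 180°]: -15.9916°.
Δφ = -8.5243 − -49.9014 = 41.3771°.
a = sin²(Δφ/2) + cos φ₁ · cos φ₂ · sin²(Δλ/2) = 0.137137.
c = 2·atan2(√a, √(1−a)) = 0.75871 rad → d = 6371·c ≈ 4833.73 km ≈ 2610.01 nmi.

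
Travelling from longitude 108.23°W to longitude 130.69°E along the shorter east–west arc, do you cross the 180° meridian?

Yes

Naïve |130.69 − -108.23| = 238.92° > 180°, so the shorter arc goes the other way round — across 180°.
Signed shortest Δλ = ((130.69 − -108.23 + 180) mod 360) − 180 = -121.08°.
Going west by 121.08° from -108.23° passes through 180° before reaching +130.69°.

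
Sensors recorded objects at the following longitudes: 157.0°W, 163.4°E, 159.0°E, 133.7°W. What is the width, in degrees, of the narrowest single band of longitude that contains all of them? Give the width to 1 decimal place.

Sort the longitudes: -157.0°, -133.7°, +159.0°, +163.4°.
Eastward gaps between consecutive values (wrapping around): 23.3°, 292.7°, 4.4°, 39.6°.
Largest gap = 292.7° ⇒ minimal covering band is its complement: 360° − 292.7° = 67.3°.
Band runs from +159.0° eastward to -133.7°, crossing the antimeridian.

67.3°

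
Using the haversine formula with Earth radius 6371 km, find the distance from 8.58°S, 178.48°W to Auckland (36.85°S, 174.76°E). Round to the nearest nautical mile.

Δλ = 174.76 − -178.48 = 353.24°; wrapped into (−180°, 180°]: -6.76°.
Δφ = -36.85 − -8.58 = -28.27°.
a = sin²(Δφ/2) + cos φ₁ · cos φ₂ · sin²(Δλ/2) = 0.062388.
c = 2·atan2(√a, √(1−a)) = 0.50490 rad → d = 6371·c ≈ 3216.69 km ≈ 1736.88 nmi.

1737 nmi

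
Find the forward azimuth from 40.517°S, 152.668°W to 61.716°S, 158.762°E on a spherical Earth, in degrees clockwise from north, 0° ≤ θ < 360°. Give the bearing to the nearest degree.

217°

Δλ = 158.762 − -152.668 = 311.430°; wrapped into (−180°, 180°]: -48.570°.
θ = atan2( sin Δλ · cos φ₂ , cos φ₁ · sin φ₂ − sin φ₁ · cos φ₂ · cos Δλ )
  = atan2(-0.35527, -0.46575) = -142.664° → normalised to [0°, 360°): 217.336°.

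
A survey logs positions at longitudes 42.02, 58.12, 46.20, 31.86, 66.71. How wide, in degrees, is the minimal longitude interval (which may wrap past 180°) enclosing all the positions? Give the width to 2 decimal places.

34.85°

Sort the longitudes: +31.86°, +42.02°, +46.20°, +58.12°, +66.71°.
Eastward gaps between consecutive values (wrapping around): 10.16°, 4.18°, 11.92°, 8.59°, 325.15°.
Largest gap = 325.15° ⇒ minimal covering band is its complement: 360° − 325.15° = 34.85°.
Band runs from +31.86° eastward to +66.71°.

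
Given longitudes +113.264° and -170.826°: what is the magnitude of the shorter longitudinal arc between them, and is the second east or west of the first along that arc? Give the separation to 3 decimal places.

75.910° east

Raw difference: -170.826 − 113.264 = -284.09°.
Normalise into (−180°, 180°]: -284.09° + 360° = 75.91°.
Positive ⇒ the second point lies to the east; separation 75.910°.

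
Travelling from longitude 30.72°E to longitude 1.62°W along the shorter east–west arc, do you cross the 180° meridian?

Signed shortest Δλ = ((-1.62 − 30.72 + 180) mod 360) − 180 = -32.34°.
Going west by 32.34° from +30.72° reaches -1.62° without touching 180°.

No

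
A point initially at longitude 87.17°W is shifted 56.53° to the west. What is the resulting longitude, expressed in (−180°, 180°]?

143.70°W

Start at -87.17°; shift −56.53° → -143.70°.
-143.70° already lies in (−180°, 180°].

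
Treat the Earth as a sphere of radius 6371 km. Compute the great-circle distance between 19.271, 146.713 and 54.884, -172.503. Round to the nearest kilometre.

5234 km

Δλ = -172.503 − 146.713 = -319.216°; wrapped into (−180°, 180°]: 40.784°.
Δφ = 54.884 − 19.271 = 35.613°.
a = sin²(Δφ/2) + cos φ₁ · cos φ₂ · sin²(Δλ/2) = 0.159442.
c = 2·atan2(√a, √(1−a)) = 0.82151 rad → d = 6371·c ≈ 5233.85 km.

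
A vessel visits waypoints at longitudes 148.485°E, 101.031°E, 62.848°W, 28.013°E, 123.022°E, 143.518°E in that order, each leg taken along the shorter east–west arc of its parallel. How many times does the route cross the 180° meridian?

Leg 1: +148.485° → +101.031°, shortest Δλ = -47.454° (west) — does not cross 180°.
Leg 2: +101.031° → -62.848°, shortest Δλ = -163.879° (west) — does not cross 180°.
Leg 3: -62.848° → +28.013°, shortest Δλ = 90.861° (east) — does not cross 180°.
Leg 4: +28.013° → +123.022°, shortest Δλ = 95.009° (east) — does not cross 180°.
Leg 5: +123.022° → +143.518°, shortest Δλ = 20.496° (east) — does not cross 180°.
Total crossings: 0.

0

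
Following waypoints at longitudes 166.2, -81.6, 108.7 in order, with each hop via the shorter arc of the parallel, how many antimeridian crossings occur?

Leg 1: +166.2° → -81.6°, shortest Δλ = 112.2° (east) — crosses 180°.
Leg 2: -81.6° → +108.7°, shortest Δλ = -169.7° (west) — crosses 180°.
Total crossings: 2.

2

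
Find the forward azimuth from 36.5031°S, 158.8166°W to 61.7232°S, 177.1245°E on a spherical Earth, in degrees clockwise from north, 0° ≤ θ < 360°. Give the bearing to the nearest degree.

Δλ = 177.1245 − -158.8166 = 335.9411°; wrapped into (−180°, 180°]: -24.0589°.
θ = atan2( sin Δλ · cos φ₂ , cos φ₁ · sin φ₂ − sin φ₁ · cos φ₂ · cos Δλ )
  = atan2(-0.19313, -0.45058) = -156.799° → normalised to [0°, 360°): 203.201°.

203°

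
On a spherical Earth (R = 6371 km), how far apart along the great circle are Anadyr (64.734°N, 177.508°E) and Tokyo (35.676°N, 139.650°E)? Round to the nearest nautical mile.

Δλ = 139.650 − 177.508 = -37.858°.
Δφ = 35.676 − 64.734 = -29.058°.
a = sin²(Δφ/2) + cos φ₁ · cos φ₂ · sin²(Δλ/2) = 0.099422.
c = 2·atan2(√a, √(1−a)) = 0.64157 rad → d = 6371·c ≈ 4087.45 km ≈ 2207.05 nmi.

2207 nmi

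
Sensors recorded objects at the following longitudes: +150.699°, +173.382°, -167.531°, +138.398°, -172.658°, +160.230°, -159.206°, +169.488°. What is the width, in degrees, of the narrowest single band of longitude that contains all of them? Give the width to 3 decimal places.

62.396°

Sort the longitudes: -172.658°, -167.531°, -159.206°, +138.398°, +150.699°, +160.230°, +169.488°, +173.382°.
Eastward gaps between consecutive values (wrapping around): 5.127°, 8.325°, 297.604°, 12.301°, 9.531°, 9.258°, 3.894°, 13.960°.
Largest gap = 297.604° ⇒ minimal covering band is its complement: 360° − 297.604° = 62.396°.
Band runs from +138.398° eastward to -159.206°, crossing the antimeridian.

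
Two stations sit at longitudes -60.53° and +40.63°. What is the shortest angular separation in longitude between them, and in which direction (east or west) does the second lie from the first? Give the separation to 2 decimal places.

Raw difference: 40.63 − -60.53 = 101.16°.
Normalise into (−180°, 180°]: 101.16° stays 101.16°.
Positive ⇒ the second point lies to the east; separation 101.16°.

101.16° east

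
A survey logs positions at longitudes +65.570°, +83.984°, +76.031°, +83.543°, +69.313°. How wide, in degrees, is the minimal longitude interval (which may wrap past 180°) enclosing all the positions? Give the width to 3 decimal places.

18.414°

Sort the longitudes: +65.570°, +69.313°, +76.031°, +83.543°, +83.984°.
Eastward gaps between consecutive values (wrapping around): 3.743°, 6.718°, 7.512°, 0.441°, 341.586°.
Largest gap = 341.586° ⇒ minimal covering band is its complement: 360° − 341.586° = 18.414°.
Band runs from +65.570° eastward to +83.984°.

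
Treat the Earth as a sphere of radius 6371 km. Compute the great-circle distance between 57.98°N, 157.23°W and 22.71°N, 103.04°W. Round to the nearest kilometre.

Δλ = -103.04 − -157.23 = 54.19°.
Δφ = 22.71 − 57.98 = -35.27°.
a = sin²(Δφ/2) + cos φ₁ · cos φ₂ · sin²(Δλ/2) = 0.193246.
c = 2·atan2(√a, √(1−a)) = 0.91030 rad → d = 6371·c ≈ 5799.52 km.

5800 km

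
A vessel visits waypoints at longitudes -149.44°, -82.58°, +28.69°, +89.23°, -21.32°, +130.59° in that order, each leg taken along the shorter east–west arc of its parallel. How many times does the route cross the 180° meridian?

0

Leg 1: -149.44° → -82.58°, shortest Δλ = 66.86° (east) — does not cross 180°.
Leg 2: -82.58° → +28.69°, shortest Δλ = 111.27° (east) — does not cross 180°.
Leg 3: +28.69° → +89.23°, shortest Δλ = 60.54° (east) — does not cross 180°.
Leg 4: +89.23° → -21.32°, shortest Δλ = -110.55° (west) — does not cross 180°.
Leg 5: -21.32° → +130.59°, shortest Δλ = 151.91° (east) — does not cross 180°.
Total crossings: 0.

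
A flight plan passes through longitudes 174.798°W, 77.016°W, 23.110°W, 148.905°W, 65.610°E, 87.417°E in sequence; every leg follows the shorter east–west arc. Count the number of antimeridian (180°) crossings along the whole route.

Leg 1: -174.798° → -77.016°, shortest Δλ = 97.782° (east) — does not cross 180°.
Leg 2: -77.016° → -23.110°, shortest Δλ = 53.906° (east) — does not cross 180°.
Leg 3: -23.110° → -148.905°, shortest Δλ = -125.795° (west) — does not cross 180°.
Leg 4: -148.905° → +65.610°, shortest Δλ = -145.485° (west) — crosses 180°.
Leg 5: +65.610° → +87.417°, shortest Δλ = 21.807° (east) — does not cross 180°.
Total crossings: 1.

1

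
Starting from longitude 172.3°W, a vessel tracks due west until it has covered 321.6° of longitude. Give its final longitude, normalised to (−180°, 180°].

133.9°W

Start at -172.3°; shift −321.6° → -493.9°.
-493.9° lies outside (−180°, 180°]; add 360° → -133.9°.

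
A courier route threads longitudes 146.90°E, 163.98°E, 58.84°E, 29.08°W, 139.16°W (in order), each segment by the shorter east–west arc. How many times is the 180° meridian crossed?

Leg 1: +146.90° → +163.98°, shortest Δλ = 17.08° (east) — does not cross 180°.
Leg 2: +163.98° → +58.84°, shortest Δλ = -105.14° (west) — does not cross 180°.
Leg 3: +58.84° → -29.08°, shortest Δλ = -87.92° (west) — does not cross 180°.
Leg 4: -29.08° → -139.16°, shortest Δλ = -110.08° (west) — does not cross 180°.
Total crossings: 0.

0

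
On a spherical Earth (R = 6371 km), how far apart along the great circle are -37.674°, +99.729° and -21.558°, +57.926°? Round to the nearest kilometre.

4375 km

Δλ = 57.926 − 99.729 = -41.803°.
Δφ = -21.558 − -37.674 = 16.116°.
a = sin²(Δφ/2) + cos φ₁ · cos φ₂ · sin²(Δλ/2) = 0.113344.
c = 2·atan2(√a, √(1−a)) = 0.68675 rad → d = 6371·c ≈ 4375.26 km.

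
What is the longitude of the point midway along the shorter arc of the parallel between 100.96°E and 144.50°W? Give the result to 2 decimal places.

Signed shortest Δλ from +100.96° to -144.50° is +114.54°.
Midpoint longitude = +100.96° + (+114.54°)/2 = +100.96° + 57.27° = +158.23°.
(The naïve average (+100.96 + -144.50)/2 = -21.77° is on the wrong side of the globe.)

158.23°E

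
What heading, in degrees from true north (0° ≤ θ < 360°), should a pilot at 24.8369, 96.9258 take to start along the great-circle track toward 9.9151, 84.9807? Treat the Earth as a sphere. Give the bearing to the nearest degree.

Δλ = 84.9807 − 96.9258 = -11.9451°.
θ = atan2( sin Δλ · cos φ₂ , cos φ₁ · sin φ₂ − sin φ₁ · cos φ₂ · cos Δλ )
  = atan2(-0.20388, -0.24854) = -140.637° → normalised to [0°, 360°): 219.363°.

219°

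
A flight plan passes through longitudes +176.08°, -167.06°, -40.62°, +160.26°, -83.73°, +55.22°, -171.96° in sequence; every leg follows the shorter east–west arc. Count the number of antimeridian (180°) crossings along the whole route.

4

Leg 1: +176.08° → -167.06°, shortest Δλ = 16.86° (east) — crosses 180°.
Leg 2: -167.06° → -40.62°, shortest Δλ = 126.44° (east) — does not cross 180°.
Leg 3: -40.62° → +160.26°, shortest Δλ = -159.12° (west) — crosses 180°.
Leg 4: +160.26° → -83.73°, shortest Δλ = 116.01° (east) — crosses 180°.
Leg 5: -83.73° → +55.22°, shortest Δλ = 138.95° (east) — does not cross 180°.
Leg 6: +55.22° → -171.96°, shortest Δλ = 132.82° (east) — crosses 180°.
Total crossings: 4.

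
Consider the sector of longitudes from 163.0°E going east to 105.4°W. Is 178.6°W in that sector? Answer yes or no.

Band width going east from +163.0° to -105.4°: ((-105.4 − 163.0) mod 360) = 91.6°.
Offset of -178.6° east of the west edge: ((-178.6 − 163.0) mod 360) = 18.4°.
18.4° ≤ 91.6° ⇒ inside.

Yes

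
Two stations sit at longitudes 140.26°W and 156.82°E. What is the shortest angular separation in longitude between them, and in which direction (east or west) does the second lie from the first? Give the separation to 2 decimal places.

62.92° west

Raw difference: 156.82 − -140.26 = 297.08°.
Normalise into (−180°, 180°]: 297.08° − 360° = -62.92°.
Negative ⇒ the second point lies to the west; separation 62.92°.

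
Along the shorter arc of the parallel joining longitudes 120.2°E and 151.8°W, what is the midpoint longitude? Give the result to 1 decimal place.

164.2°E

Signed shortest Δλ from +120.2° to -151.8° is +88.0°.
Midpoint longitude = +120.2° + (+88.0°)/2 = +120.2° + 44.0° = +164.2°.
(The naïve average (+120.2 + -151.8)/2 = -15.8° is on the wrong side of the globe.)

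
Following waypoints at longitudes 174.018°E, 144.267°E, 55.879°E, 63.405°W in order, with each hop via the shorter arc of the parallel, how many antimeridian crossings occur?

Leg 1: +174.018° → +144.267°, shortest Δλ = -29.751° (west) — does not cross 180°.
Leg 2: +144.267° → +55.879°, shortest Δλ = -88.388° (west) — does not cross 180°.
Leg 3: +55.879° → -63.405°, shortest Δλ = -119.284° (west) — does not cross 180°.
Total crossings: 0.

0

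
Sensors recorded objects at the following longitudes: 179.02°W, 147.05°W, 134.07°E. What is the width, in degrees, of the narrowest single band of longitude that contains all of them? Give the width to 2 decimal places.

78.88°

Sort the longitudes: -179.02°, -147.05°, +134.07°.
Eastward gaps between consecutive values (wrapping around): 31.97°, 281.12°, 46.91°.
Largest gap = 281.12° ⇒ minimal covering band is its complement: 360° − 281.12° = 78.88°.
Band runs from +134.07° eastward to -147.05°, crossing the antimeridian.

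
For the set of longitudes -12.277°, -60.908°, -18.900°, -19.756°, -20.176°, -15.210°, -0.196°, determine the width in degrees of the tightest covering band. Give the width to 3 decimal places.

60.712°

Sort the longitudes: -60.908°, -20.176°, -19.756°, -18.900°, -15.210°, -12.277°, -0.196°.
Eastward gaps between consecutive values (wrapping around): 40.732°, 0.420°, 0.856°, 3.690°, 2.933°, 12.081°, 299.288°.
Largest gap = 299.288° ⇒ minimal covering band is its complement: 360° − 299.288° = 60.712°.
Band runs from -60.908° eastward to -0.196°.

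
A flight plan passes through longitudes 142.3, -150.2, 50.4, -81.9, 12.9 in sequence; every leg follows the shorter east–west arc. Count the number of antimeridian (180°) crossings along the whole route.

Leg 1: +142.3° → -150.2°, shortest Δλ = 67.5° (east) — crosses 180°.
Leg 2: -150.2° → +50.4°, shortest Δλ = -159.4° (west) — crosses 180°.
Leg 3: +50.4° → -81.9°, shortest Δλ = -132.3° (west) — does not cross 180°.
Leg 4: -81.9° → +12.9°, shortest Δλ = 94.8° (east) — does not cross 180°.
Total crossings: 2.

2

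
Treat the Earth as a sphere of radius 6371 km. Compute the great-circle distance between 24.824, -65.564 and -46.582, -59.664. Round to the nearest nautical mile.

Δλ = -59.664 − -65.564 = 5.900°.
Δφ = -46.582 − 24.824 = -71.406°.
a = sin²(Δφ/2) + cos φ₁ · cos φ₂ · sin²(Δλ/2) = 0.342222.
c = 2·atan2(√a, √(1−a)) = 1.24975 rad → d = 6371·c ≈ 7962.18 km ≈ 4299.24 nmi.

4299 nmi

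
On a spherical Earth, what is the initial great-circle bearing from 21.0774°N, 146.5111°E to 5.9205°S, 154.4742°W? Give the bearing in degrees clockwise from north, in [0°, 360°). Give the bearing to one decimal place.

Δλ = -154.4742 − 146.5111 = -300.9853°; wrapped into (−180°, 180°]: 59.0147°.
θ = atan2( sin Δλ · cos φ₂ , cos φ₁ · sin φ₂ − sin φ₁ · cos φ₂ · cos Δλ )
  = atan2(0.85273, -0.28040) = 108.202° → normalised to [0°, 360°): 108.202°.

108.2°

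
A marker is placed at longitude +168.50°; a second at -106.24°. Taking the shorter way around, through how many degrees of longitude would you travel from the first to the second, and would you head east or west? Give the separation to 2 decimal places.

85.26° east

Raw difference: -106.24 − 168.50 = -274.74°.
Normalise into (−180°, 180°]: -274.74° + 360° = 85.26°.
Positive ⇒ the second point lies to the east; separation 85.26°.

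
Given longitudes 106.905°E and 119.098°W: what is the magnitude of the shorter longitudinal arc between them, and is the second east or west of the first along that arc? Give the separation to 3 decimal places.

133.997° east

Raw difference: -119.098 − 106.905 = -226.003°.
Normalise into (−180°, 180°]: -226.003° + 360° = 133.997°.
Positive ⇒ the second point lies to the east; separation 133.997°.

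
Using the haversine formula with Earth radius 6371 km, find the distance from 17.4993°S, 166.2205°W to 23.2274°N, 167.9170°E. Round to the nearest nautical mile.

Δλ = 167.9170 − -166.2205 = 334.1375°; wrapped into (−180°, 180°]: -25.8625°.
Δφ = 23.2274 − -17.4993 = 40.7267°.
a = sin²(Δφ/2) + cos φ₁ · cos φ₂ · sin²(Δλ/2) = 0.164974.
c = 2·atan2(√a, √(1−a)) = 0.83652 rad → d = 6371·c ≈ 5329.46 km ≈ 2877.68 nmi.

2878 nmi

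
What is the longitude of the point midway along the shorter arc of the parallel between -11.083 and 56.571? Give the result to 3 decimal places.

+22.744°

Signed shortest Δλ from -11.083° to +56.571° is +67.654°.
Midpoint longitude = -11.083° + (+67.654°)/2 = -11.083° + 33.827° = +22.744°.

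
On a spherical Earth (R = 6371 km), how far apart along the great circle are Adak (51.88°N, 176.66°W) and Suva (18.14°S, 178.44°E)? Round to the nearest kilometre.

7800 km

Δλ = 178.44 − -176.66 = 355.10°; wrapped into (−180°, 180°]: -4.90°.
Δφ = -18.14 − 51.88 = -70.02°.
a = sin²(Δφ/2) + cos φ₁ · cos φ₂ · sin²(Δλ/2) = 0.330226.
c = 2·atan2(√a, √(1−a)) = 1.22436 rad → d = 6371·c ≈ 7800.40 km.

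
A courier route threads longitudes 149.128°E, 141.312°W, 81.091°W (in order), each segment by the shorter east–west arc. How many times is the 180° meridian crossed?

1

Leg 1: +149.128° → -141.312°, shortest Δλ = 69.56° (east) — crosses 180°.
Leg 2: -141.312° → -81.091°, shortest Δλ = 60.221° (east) — does not cross 180°.
Total crossings: 1.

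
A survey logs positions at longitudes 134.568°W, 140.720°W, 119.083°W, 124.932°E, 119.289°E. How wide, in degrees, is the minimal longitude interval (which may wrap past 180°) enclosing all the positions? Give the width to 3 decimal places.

121.628°

Sort the longitudes: -140.720°, -134.568°, -119.083°, +119.289°, +124.932°.
Eastward gaps between consecutive values (wrapping around): 6.152°, 15.485°, 238.372°, 5.643°, 94.348°.
Largest gap = 238.372° ⇒ minimal covering band is its complement: 360° − 238.372° = 121.628°.
Band runs from +119.289° eastward to -119.083°, crossing the antimeridian.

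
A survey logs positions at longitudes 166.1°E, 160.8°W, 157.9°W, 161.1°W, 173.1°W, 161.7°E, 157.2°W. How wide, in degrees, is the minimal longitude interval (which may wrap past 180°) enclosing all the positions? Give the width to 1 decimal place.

41.1°

Sort the longitudes: -173.1°, -161.1°, -160.8°, -157.9°, -157.2°, +161.7°, +166.1°.
Eastward gaps between consecutive values (wrapping around): 12.0°, 0.3°, 2.9°, 0.7°, 318.9°, 4.4°, 20.8°.
Largest gap = 318.9° ⇒ minimal covering band is its complement: 360° − 318.9° = 41.1°.
Band runs from +161.7° eastward to -157.2°, crossing the antimeridian.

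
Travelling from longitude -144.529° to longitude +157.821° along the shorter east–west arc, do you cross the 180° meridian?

Yes

Naïve |157.821 − -144.529| = 302.35° > 180°, so the shorter arc goes the other way round — across 180°.
Signed shortest Δλ = ((157.821 − -144.529 + 180) mod 360) − 180 = -57.65°.
Going west by 57.65° from -144.529° passes through 180° before reaching +157.821°.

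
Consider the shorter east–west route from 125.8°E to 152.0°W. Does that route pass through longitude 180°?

Yes

Naïve |-152.0 − 125.8| = 277.8° > 180°, so the shorter arc goes the other way round — across 180°.
Signed shortest Δλ = ((-152.0 − 125.8 + 180) mod 360) − 180 = 82.2°.
Going east by 82.2° from +125.8° passes through 180° before reaching -152.0°.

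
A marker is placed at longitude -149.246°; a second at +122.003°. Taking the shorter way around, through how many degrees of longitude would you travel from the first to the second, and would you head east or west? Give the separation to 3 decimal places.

88.751° west

Raw difference: 122.003 − -149.246 = 271.249°.
Normalise into (−180°, 180°]: 271.249° − 360° = -88.751°.
Negative ⇒ the second point lies to the west; separation 88.751°.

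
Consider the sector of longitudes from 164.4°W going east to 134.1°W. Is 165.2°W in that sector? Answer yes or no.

Band width going east from -164.4° to -134.1°: ((-134.1 − -164.4) mod 360) = 30.3°.
Offset of -165.2° east of the west edge: ((-165.2 − -164.4) mod 360) = 359.2°.
359.2° > 30.3° ⇒ outside.

No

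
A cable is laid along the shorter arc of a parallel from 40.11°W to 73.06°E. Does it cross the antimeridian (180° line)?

Signed shortest Δλ = ((73.06 − -40.11 + 180) mod 360) − 180 = 113.17°.
Going east by 113.17° from -40.11° reaches +73.06° without touching 180°.

No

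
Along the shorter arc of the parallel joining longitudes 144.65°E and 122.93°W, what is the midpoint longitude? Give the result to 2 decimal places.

169.14°W

Signed shortest Δλ from +144.65° to -122.93° is +92.42°.
Midpoint longitude = +144.65° + (+92.42°)/2 = +144.65° + 46.21° = +190.86°.
Normalise into (−180°, 180°]: -169.14°.
(The naïve average (+144.65 + -122.93)/2 = 10.86° is on the wrong side of the globe.)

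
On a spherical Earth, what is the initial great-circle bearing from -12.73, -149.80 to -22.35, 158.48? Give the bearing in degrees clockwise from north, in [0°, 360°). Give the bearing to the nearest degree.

Δλ = 158.48 − -149.80 = 308.28°; wrapped into (−180°, 180°]: -51.72°.
θ = atan2( sin Δλ · cos φ₂ , cos φ₁ · sin φ₂ − sin φ₁ · cos φ₂ · cos Δλ )
  = atan2(-0.72602, -0.24466) = -108.623° → normalised to [0°, 360°): 251.377°.

251°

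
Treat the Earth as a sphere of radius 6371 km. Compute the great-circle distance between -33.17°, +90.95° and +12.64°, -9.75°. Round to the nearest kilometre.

Δλ = -9.75 − 90.95 = -100.70°.
Δφ = 12.64 − -33.17 = 45.81°.
a = sin²(Δφ/2) + cos φ₁ · cos φ₂ · sin²(Δλ/2) = 0.635685.
c = 2·atan2(√a, √(1−a)) = 1.84561 rad → d = 6371·c ≈ 11758.40 km.

11758 km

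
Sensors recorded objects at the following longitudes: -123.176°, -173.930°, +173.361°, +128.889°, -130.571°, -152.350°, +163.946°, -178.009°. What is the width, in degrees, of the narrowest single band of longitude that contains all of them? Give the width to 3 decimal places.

107.935°

Sort the longitudes: -178.009°, -173.930°, -152.350°, -130.571°, -123.176°, +128.889°, +163.946°, +173.361°.
Eastward gaps between consecutive values (wrapping around): 4.079°, 21.580°, 21.779°, 7.395°, 252.065°, 35.057°, 9.415°, 8.630°.
Largest gap = 252.065° ⇒ minimal covering band is its complement: 360° − 252.065° = 107.935°.
Band runs from +128.889° eastward to -123.176°, crossing the antimeridian.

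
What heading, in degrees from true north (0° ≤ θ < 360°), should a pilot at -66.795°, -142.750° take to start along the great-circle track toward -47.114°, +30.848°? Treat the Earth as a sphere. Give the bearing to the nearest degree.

Δλ = 30.848 − -142.750 = 173.598°.
θ = atan2( sin Δλ · cos φ₂ , cos φ₁ · sin φ₂ − sin φ₁ · cos φ₂ · cos Δλ )
  = atan2(0.07588, -0.91029) = 175.235° → normalised to [0°, 360°): 175.235°.

175°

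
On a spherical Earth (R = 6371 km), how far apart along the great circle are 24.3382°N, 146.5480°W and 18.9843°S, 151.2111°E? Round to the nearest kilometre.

Δλ = 151.2111 − -146.5480 = 297.7591°; wrapped into (−180°, 180°]: -62.2409°.
Δφ = -18.9843 − 24.3382 = -43.3225°.
a = sin²(Δφ/2) + cos φ₁ · cos φ₂ · sin²(Δλ/2) = 0.366393.
c = 2·atan2(√a, √(1−a)) = 1.30030 rad → d = 6371·c ≈ 8284.18 km.

8284 km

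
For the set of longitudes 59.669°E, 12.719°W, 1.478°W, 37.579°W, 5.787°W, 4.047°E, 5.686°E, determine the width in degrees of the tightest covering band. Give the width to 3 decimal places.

97.248°

Sort the longitudes: -37.579°, -12.719°, -5.787°, -1.478°, +4.047°, +5.686°, +59.669°.
Eastward gaps between consecutive values (wrapping around): 24.860°, 6.932°, 4.309°, 5.525°, 1.639°, 53.983°, 262.752°.
Largest gap = 262.752° ⇒ minimal covering band is its complement: 360° − 262.752° = 97.248°.
Band runs from -37.579° eastward to +59.669°.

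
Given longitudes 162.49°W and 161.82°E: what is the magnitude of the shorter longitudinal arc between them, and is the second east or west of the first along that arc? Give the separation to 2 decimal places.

35.69° west

Raw difference: 161.82 − -162.49 = 324.31°.
Normalise into (−180°, 180°]: 324.31° − 360° = -35.69°.
Negative ⇒ the second point lies to the west; separation 35.69°.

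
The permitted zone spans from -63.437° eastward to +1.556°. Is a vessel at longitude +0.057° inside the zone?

Yes

Band width going east from -63.437° to +1.556°: ((1.556 − -63.437) mod 360) = 64.993°.
Offset of +0.057° east of the west edge: ((0.057 − -63.437) mod 360) = 63.494°.
63.494° ≤ 64.993° ⇒ inside.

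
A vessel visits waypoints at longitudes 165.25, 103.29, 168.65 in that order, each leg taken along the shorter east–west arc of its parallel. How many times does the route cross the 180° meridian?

0

Leg 1: +165.25° → +103.29°, shortest Δλ = -61.96° (west) — does not cross 180°.
Leg 2: +103.29° → +168.65°, shortest Δλ = 65.36° (east) — does not cross 180°.
Total crossings: 0.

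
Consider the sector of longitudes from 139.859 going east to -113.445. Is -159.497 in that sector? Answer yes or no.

Band width going east from +139.859° to -113.445°: ((-113.445 − 139.859) mod 360) = 106.696°.
Offset of -159.497° east of the west edge: ((-159.497 − 139.859) mod 360) = 60.644°.
60.644° ≤ 106.696° ⇒ inside.

Yes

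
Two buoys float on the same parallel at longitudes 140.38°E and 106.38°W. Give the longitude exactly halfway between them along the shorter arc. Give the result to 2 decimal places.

163.00°W

Signed shortest Δλ from +140.38° to -106.38° is +113.24°.
Midpoint longitude = +140.38° + (+113.24°)/2 = +140.38° + 56.62° = +197.00°.
Normalise into (−180°, 180°]: -163.00°.
(The naïve average (+140.38 + -106.38)/2 = 17.0° is on the wrong side of the globe.)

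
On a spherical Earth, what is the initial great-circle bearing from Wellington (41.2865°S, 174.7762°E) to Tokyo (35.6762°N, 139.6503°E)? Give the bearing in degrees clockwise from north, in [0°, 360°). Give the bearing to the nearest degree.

Δλ = 139.6503 − 174.7762 = -35.1259°.
θ = atan2( sin Δλ · cos φ₂ , cos φ₁ · sin φ₂ − sin φ₁ · cos φ₂ · cos Δλ )
  = atan2(-0.46739, 0.87661) = -28.066° → normalised to [0°, 360°): 331.934°.

332°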